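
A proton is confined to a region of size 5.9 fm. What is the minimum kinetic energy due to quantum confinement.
149.022 keV

Using the uncertainty principle:

1. Position uncertainty: Δx ≈ 5.900e-15 m
2. Minimum momentum uncertainty: Δp = ℏ/(2Δx) = 8.937e-21 kg·m/s
3. Minimum kinetic energy:
   KE = (Δp)²/(2m) = (8.937e-21)²/(2 × 1.673e-27 kg)
   KE = 2.388e-14 J = 149.022 keV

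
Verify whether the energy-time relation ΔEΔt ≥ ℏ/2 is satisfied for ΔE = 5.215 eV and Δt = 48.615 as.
No, it violates the uncertainty relation.

Calculate the product ΔEΔt:
ΔE = 5.215 eV = 8.355e-19 J
ΔEΔt = (8.355e-19 J) × (4.862e-17 s)
ΔEΔt = 4.062e-35 J·s

Compare to the minimum allowed value ℏ/2:
ℏ/2 = 5.273e-35 J·s

Since ΔEΔt = 4.062e-35 J·s < 5.273e-35 J·s = ℏ/2,
this violates the uncertainty relation.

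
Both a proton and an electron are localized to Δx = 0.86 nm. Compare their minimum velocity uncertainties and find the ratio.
The electron has the larger minimum velocity uncertainty, by a ratio of 1836.2.

For both particles, Δp_min = ℏ/(2Δx) = 6.131e-26 kg·m/s (same for both).

The velocity uncertainty is Δv = Δp/m:
- proton: Δv = 6.131e-26 / 1.673e-27 = 3.666e+01 m/s = 36.656 m/s
- electron: Δv = 6.131e-26 / 9.109e-31 = 6.731e+04 m/s = 67.307 km/s

Ratio: 6.731e+04 / 3.666e+01 = 1836.2

The lighter particle has larger velocity uncertainty because Δv ∝ 1/m.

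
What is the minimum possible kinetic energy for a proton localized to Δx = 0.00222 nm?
1.053 eV

Localizing a particle requires giving it sufficient momentum uncertainty:

1. From uncertainty principle: Δp ≥ ℏ/(2Δx)
   Δp_min = (1.055e-34 J·s) / (2 × 2.220e-12 m)
   Δp_min = 2.375e-23 kg·m/s

2. This momentum uncertainty corresponds to kinetic energy:
   KE ≈ (Δp)²/(2m) = (2.375e-23)²/(2 × 1.673e-27 kg)
   KE = 1.686e-19 J = 1.053 eV

Tighter localization requires more energy.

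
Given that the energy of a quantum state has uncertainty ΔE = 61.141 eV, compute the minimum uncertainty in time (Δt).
5.383 as

Using the energy-time uncertainty principle:
ΔEΔt ≥ ℏ/2

The minimum uncertainty in time is:
Δt_min = ℏ/(2ΔE)
Δt_min = (1.055e-34 J·s) / (2 × 9.796e-18 J)
Δt_min = 5.383e-18 s = 5.383 as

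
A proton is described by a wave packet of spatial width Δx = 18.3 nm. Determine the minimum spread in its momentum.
2.881 × 10^-27 kg·m/s

For a wave packet, the spatial width Δx and momentum spread Δp are related by the uncertainty principle:
ΔxΔp ≥ ℏ/2

The minimum momentum spread is:
Δp_min = ℏ/(2Δx)
Δp_min = (1.055e-34 J·s) / (2 × 1.830e-08 m)
Δp_min = 2.881e-27 kg·m/s

A wave packet cannot have both a well-defined position and well-defined momentum.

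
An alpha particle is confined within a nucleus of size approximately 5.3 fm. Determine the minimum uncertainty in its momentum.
9.949 × 10^-21 kg·m/s

Using the Heisenberg uncertainty principle:
ΔxΔp ≥ ℏ/2

With Δx ≈ L = 5.300e-15 m (the confinement size):
Δp_min = ℏ/(2Δx)
Δp_min = (1.055e-34 J·s) / (2 × 5.300e-15 m)
Δp_min = 9.949e-21 kg·m/s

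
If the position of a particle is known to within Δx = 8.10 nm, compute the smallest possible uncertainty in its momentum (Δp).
6.510 × 10^-27 kg·m/s

Using the Heisenberg uncertainty principle:
ΔxΔp ≥ ℏ/2

The minimum uncertainty in momentum is:
Δp_min = ℏ/(2Δx)
Δp_min = (1.055e-34 J·s) / (2 × 8.100e-09 m)
Δp_min = 6.510e-27 kg·m/s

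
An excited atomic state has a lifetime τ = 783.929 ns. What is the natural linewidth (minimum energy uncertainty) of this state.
419.816 peV

Using the energy-time uncertainty principle:
ΔEΔt ≥ ℏ/2

The lifetime τ represents the time uncertainty Δt.
The natural linewidth (minimum energy uncertainty) is:

ΔE = ℏ/(2τ)
ΔE = (1.055e-34 J·s) / (2 × 7.839e-07 s)
ΔE = 6.726e-29 J = 419.816 peV

This natural linewidth limits the precision of spectroscopic measurements.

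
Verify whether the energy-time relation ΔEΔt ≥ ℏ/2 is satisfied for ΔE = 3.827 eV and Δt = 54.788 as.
No, it violates the uncertainty relation.

Calculate the product ΔEΔt:
ΔE = 3.827 eV = 6.132e-19 J
ΔEΔt = (6.132e-19 J) × (5.479e-17 s)
ΔEΔt = 3.359e-35 J·s

Compare to the minimum allowed value ℏ/2:
ℏ/2 = 5.273e-35 J·s

Since ΔEΔt = 3.359e-35 J·s < 5.273e-35 J·s = ℏ/2,
this violates the uncertainty relation.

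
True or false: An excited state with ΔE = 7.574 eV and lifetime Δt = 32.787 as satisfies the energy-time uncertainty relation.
No, it violates the uncertainty relation.

Calculate the product ΔEΔt:
ΔE = 7.574 eV = 1.213e-18 J
ΔEΔt = (1.213e-18 J) × (3.279e-17 s)
ΔEΔt = 3.979e-35 J·s

Compare to the minimum allowed value ℏ/2:
ℏ/2 = 5.273e-35 J·s

Since ΔEΔt = 3.979e-35 J·s < 5.273e-35 J·s = ℏ/2,
this violates the uncertainty relation.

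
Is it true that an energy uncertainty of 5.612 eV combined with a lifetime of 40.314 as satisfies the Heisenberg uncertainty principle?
No, it violates the uncertainty relation.

Calculate the product ΔEΔt:
ΔE = 5.612 eV = 8.991e-19 J
ΔEΔt = (8.991e-19 J) × (4.031e-17 s)
ΔEΔt = 3.625e-35 J·s

Compare to the minimum allowed value ℏ/2:
ℏ/2 = 5.273e-35 J·s

Since ΔEΔt = 3.625e-35 J·s < 5.273e-35 J·s = ℏ/2,
this violates the uncertainty relation.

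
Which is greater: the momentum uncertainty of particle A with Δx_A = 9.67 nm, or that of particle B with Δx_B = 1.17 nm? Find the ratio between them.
Particle B has the larger minimum momentum uncertainty, by a factor of 8.26.

For each particle, the minimum momentum uncertainty is Δp_min = ℏ/(2Δx):

Particle A: Δp_A = ℏ/(2×9.670e-09 m) = 5.453e-27 kg·m/s
Particle B: Δp_B = ℏ/(2×1.170e-09 m) = 4.507e-26 kg·m/s

Ratio: Δp_B/Δp_A = 8.26

Since Δp_min ∝ 1/Δx, the particle with smaller position uncertainty (B) has larger momentum uncertainty.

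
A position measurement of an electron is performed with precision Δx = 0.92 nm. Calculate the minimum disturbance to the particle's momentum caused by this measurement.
5.731 × 10^-26 kg·m/s

The uncertainty principle implies that measuring position disturbs momentum:
ΔxΔp ≥ ℏ/2

When we measure position with precision Δx, we necessarily introduce a momentum uncertainty:
Δp ≥ ℏ/(2Δx)
Δp_min = (1.055e-34 J·s) / (2 × 9.200e-10 m)
Δp_min = 5.731e-26 kg·m/s

The more precisely we measure position, the greater the momentum disturbance.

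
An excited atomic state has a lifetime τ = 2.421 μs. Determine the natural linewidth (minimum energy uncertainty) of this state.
135.938 peV

Using the energy-time uncertainty principle:
ΔEΔt ≥ ℏ/2

The lifetime τ represents the time uncertainty Δt.
The natural linewidth (minimum energy uncertainty) is:

ΔE = ℏ/(2τ)
ΔE = (1.055e-34 J·s) / (2 × 2.421e-06 s)
ΔE = 2.178e-29 J = 135.938 peV

This natural linewidth limits the precision of spectroscopic measurements.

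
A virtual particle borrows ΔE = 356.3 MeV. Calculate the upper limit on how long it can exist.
9.237 × 10^-25 s

Using the energy-time uncertainty principle:
ΔEΔt ≥ ℏ/2

For a virtual particle borrowing energy ΔE, the maximum lifetime is:
Δt_max = ℏ/(2ΔE)

Converting energy:
ΔE = 356.3 MeV = 5.709e-11 J

Δt_max = (1.055e-34 J·s) / (2 × 5.709e-11 J)
Δt_max = 9.237e-25 s = 9.237 × 10^-25 s

Virtual particles with higher borrowed energy exist for shorter times.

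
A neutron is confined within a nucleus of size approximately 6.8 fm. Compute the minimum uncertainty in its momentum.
7.754 × 10^-21 kg·m/s

Using the Heisenberg uncertainty principle:
ΔxΔp ≥ ℏ/2

With Δx ≈ L = 6.800e-15 m (the confinement size):
Δp_min = ℏ/(2Δx)
Δp_min = (1.055e-34 J·s) / (2 × 6.800e-15 m)
Δp_min = 7.754e-21 kg·m/s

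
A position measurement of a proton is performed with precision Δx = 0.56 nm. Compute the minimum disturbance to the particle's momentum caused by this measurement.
9.416 × 10^-26 kg·m/s

The uncertainty principle implies that measuring position disturbs momentum:
ΔxΔp ≥ ℏ/2

When we measure position with precision Δx, we necessarily introduce a momentum uncertainty:
Δp ≥ ℏ/(2Δx)
Δp_min = (1.055e-34 J·s) / (2 × 5.600e-10 m)
Δp_min = 9.416e-26 kg·m/s

The more precisely we measure position, the greater the momentum disturbance.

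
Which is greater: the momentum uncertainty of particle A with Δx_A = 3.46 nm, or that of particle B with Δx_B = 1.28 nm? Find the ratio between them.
Particle B has the larger minimum momentum uncertainty, by a factor of 2.70.

For each particle, the minimum momentum uncertainty is Δp_min = ℏ/(2Δx):

Particle A: Δp_A = ℏ/(2×3.460e-09 m) = 1.524e-26 kg·m/s
Particle B: Δp_B = ℏ/(2×1.280e-09 m) = 4.119e-26 kg·m/s

Ratio: Δp_B/Δp_A = 2.70

Since Δp_min ∝ 1/Δx, the particle with smaller position uncertainty (B) has larger momentum uncertainty.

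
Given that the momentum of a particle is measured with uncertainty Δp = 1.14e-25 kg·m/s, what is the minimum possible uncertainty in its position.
462.531 pm

Using the Heisenberg uncertainty principle:
ΔxΔp ≥ ℏ/2

The minimum uncertainty in position is:
Δx_min = ℏ/(2Δp)
Δx_min = (1.055e-34 J·s) / (2 × 1.140e-25 kg·m/s)
Δx_min = 4.625e-10 m = 462.531 pm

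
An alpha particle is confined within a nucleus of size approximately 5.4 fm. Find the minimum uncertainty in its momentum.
9.765 × 10^-21 kg·m/s

Using the Heisenberg uncertainty principle:
ΔxΔp ≥ ℏ/2

With Δx ≈ L = 5.400e-15 m (the confinement size):
Δp_min = ℏ/(2Δx)
Δp_min = (1.055e-34 J·s) / (2 × 5.400e-15 m)
Δp_min = 9.765e-21 kg·m/s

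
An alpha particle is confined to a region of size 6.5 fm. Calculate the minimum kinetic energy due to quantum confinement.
30.907 keV

Using the uncertainty principle:

1. Position uncertainty: Δx ≈ 6.500e-15 m
2. Minimum momentum uncertainty: Δp = ℏ/(2Δx) = 8.112e-21 kg·m/s
3. Minimum kinetic energy:
   KE = (Δp)²/(2m) = (8.112e-21)²/(2 × 6.645e-27 kg)
   KE = 4.952e-15 J = 30.907 keV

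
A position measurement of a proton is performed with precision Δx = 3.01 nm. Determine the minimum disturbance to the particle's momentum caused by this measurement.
1.752 × 10^-26 kg·m/s

The uncertainty principle implies that measuring position disturbs momentum:
ΔxΔp ≥ ℏ/2

When we measure position with precision Δx, we necessarily introduce a momentum uncertainty:
Δp ≥ ℏ/(2Δx)
Δp_min = (1.055e-34 J·s) / (2 × 3.010e-09 m)
Δp_min = 1.752e-26 kg·m/s

The more precisely we measure position, the greater the momentum disturbance.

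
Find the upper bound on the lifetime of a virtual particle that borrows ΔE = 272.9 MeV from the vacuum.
1.206 ys

Using the energy-time uncertainty principle:
ΔEΔt ≥ ℏ/2

For a virtual particle borrowing energy ΔE, the maximum lifetime is:
Δt_max = ℏ/(2ΔE)

Converting energy:
ΔE = 272.9 MeV = 4.372e-11 J

Δt_max = (1.055e-34 J·s) / (2 × 4.372e-11 J)
Δt_max = 1.206e-24 s = 1.206 ys

Virtual particles with higher borrowed energy exist for shorter times.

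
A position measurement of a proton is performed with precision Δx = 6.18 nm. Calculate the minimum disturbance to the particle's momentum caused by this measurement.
8.532 × 10^-27 kg·m/s

The uncertainty principle implies that measuring position disturbs momentum:
ΔxΔp ≥ ℏ/2

When we measure position with precision Δx, we necessarily introduce a momentum uncertainty:
Δp ≥ ℏ/(2Δx)
Δp_min = (1.055e-34 J·s) / (2 × 6.180e-09 m)
Δp_min = 8.532e-27 kg·m/s

The more precisely we measure position, the greater the momentum disturbance.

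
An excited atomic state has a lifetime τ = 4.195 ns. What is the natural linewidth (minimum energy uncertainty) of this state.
78.452 neV

Using the energy-time uncertainty principle:
ΔEΔt ≥ ℏ/2

The lifetime τ represents the time uncertainty Δt.
The natural linewidth (minimum energy uncertainty) is:

ΔE = ℏ/(2τ)
ΔE = (1.055e-34 J·s) / (2 × 4.195e-09 s)
ΔE = 1.257e-26 J = 78.452 neV

This natural linewidth limits the precision of spectroscopic measurements.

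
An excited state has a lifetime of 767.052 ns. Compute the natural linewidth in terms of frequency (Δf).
103.745 kHz

Using the energy-time uncertainty principle and E = hf:
ΔEΔt ≥ ℏ/2
hΔf·Δt ≥ ℏ/2

The minimum frequency uncertainty is:
Δf = ℏ/(2hτ) = 1/(4πτ)
Δf = 1/(4π × 7.671e-07 s)
Δf = 1.037e+05 Hz = 103.745 kHz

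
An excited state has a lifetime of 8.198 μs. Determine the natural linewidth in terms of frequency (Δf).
9.707 kHz

Using the energy-time uncertainty principle and E = hf:
ΔEΔt ≥ ℏ/2
hΔf·Δt ≥ ℏ/2

The minimum frequency uncertainty is:
Δf = ℏ/(2hτ) = 1/(4πτ)
Δf = 1/(4π × 8.198e-06 s)
Δf = 9.707e+03 Hz = 9.707 kHz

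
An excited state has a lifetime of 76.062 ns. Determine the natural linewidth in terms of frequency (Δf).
1.046 MHz

Using the energy-time uncertainty principle and E = hf:
ΔEΔt ≥ ℏ/2
hΔf·Δt ≥ ℏ/2

The minimum frequency uncertainty is:
Δf = ℏ/(2hτ) = 1/(4πτ)
Δf = 1/(4π × 7.606e-08 s)
Δf = 1.046e+06 Hz = 1.046 MHz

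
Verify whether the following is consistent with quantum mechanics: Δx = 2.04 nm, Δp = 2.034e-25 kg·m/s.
Yes, it satisfies the uncertainty principle.

Calculate the product ΔxΔp:
ΔxΔp = (2.040e-09 m) × (2.034e-25 kg·m/s)
ΔxΔp = 4.149e-34 J·s

Compare to the minimum allowed value ℏ/2:
ℏ/2 = 5.273e-35 J·s

Since ΔxΔp = 4.149e-34 J·s ≥ 5.273e-35 J·s = ℏ/2,
the measurement satisfies the uncertainty principle.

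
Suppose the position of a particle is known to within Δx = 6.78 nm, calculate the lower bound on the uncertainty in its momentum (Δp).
7.777 × 10^-27 kg·m/s

Using the Heisenberg uncertainty principle:
ΔxΔp ≥ ℏ/2

The minimum uncertainty in momentum is:
Δp_min = ℏ/(2Δx)
Δp_min = (1.055e-34 J·s) / (2 × 6.780e-09 m)
Δp_min = 7.777e-27 kg·m/s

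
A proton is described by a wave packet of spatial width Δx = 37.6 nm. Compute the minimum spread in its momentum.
1.402 × 10^-27 kg·m/s

For a wave packet, the spatial width Δx and momentum spread Δp are related by the uncertainty principle:
ΔxΔp ≥ ℏ/2

The minimum momentum spread is:
Δp_min = ℏ/(2Δx)
Δp_min = (1.055e-34 J·s) / (2 × 3.760e-08 m)
Δp_min = 1.402e-27 kg·m/s

A wave packet cannot have both a well-defined position and well-defined momentum.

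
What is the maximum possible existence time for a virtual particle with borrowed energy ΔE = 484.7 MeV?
6.790 × 10^-25 s

Using the energy-time uncertainty principle:
ΔEΔt ≥ ℏ/2

For a virtual particle borrowing energy ΔE, the maximum lifetime is:
Δt_max = ℏ/(2ΔE)

Converting energy:
ΔE = 484.7 MeV = 7.766e-11 J

Δt_max = (1.055e-34 J·s) / (2 × 7.766e-11 J)
Δt_max = 6.790e-25 s = 6.790 × 10^-25 s

Virtual particles with higher borrowed energy exist for shorter times.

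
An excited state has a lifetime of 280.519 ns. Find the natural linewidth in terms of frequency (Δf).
283.679 kHz

Using the energy-time uncertainty principle and E = hf:
ΔEΔt ≥ ℏ/2
hΔf·Δt ≥ ℏ/2

The minimum frequency uncertainty is:
Δf = ℏ/(2hτ) = 1/(4πτ)
Δf = 1/(4π × 2.805e-07 s)
Δf = 2.837e+05 Hz = 283.679 kHz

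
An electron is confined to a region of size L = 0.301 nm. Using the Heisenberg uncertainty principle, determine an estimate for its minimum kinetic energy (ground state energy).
105.131 meV

Using the uncertainty principle to estimate ground state energy:

1. The position uncertainty is approximately the confinement size:
   Δx ≈ L = 3.010e-10 m

2. From ΔxΔp ≥ ℏ/2, the minimum momentum uncertainty is:
   Δp ≈ ℏ/(2L) = 1.752e-25 kg·m/s

3. The kinetic energy is approximately:
   KE ≈ (Δp)²/(2m) = (1.752e-25)²/(2 × 9.109e-31 kg)
   KE ≈ 1.684e-20 J = 105.131 meV

This is an order-of-magnitude estimate of the ground state energy.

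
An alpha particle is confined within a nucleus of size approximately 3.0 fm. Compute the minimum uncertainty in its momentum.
1.758 × 10^-20 kg·m/s

Using the Heisenberg uncertainty principle:
ΔxΔp ≥ ℏ/2

With Δx ≈ L = 3.000e-15 m (the confinement size):
Δp_min = ℏ/(2Δx)
Δp_min = (1.055e-34 J·s) / (2 × 3.000e-15 m)
Δp_min = 1.758e-20 kg·m/s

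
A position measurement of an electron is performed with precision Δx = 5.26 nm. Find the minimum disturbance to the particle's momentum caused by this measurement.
1.002 × 10^-26 kg·m/s

The uncertainty principle implies that measuring position disturbs momentum:
ΔxΔp ≥ ℏ/2

When we measure position with precision Δx, we necessarily introduce a momentum uncertainty:
Δp ≥ ℏ/(2Δx)
Δp_min = (1.055e-34 J·s) / (2 × 5.260e-09 m)
Δp_min = 1.002e-26 kg·m/s

The more precisely we measure position, the greater the momentum disturbance.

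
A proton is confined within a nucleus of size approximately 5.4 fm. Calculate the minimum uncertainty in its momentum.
9.765 × 10^-21 kg·m/s

Using the Heisenberg uncertainty principle:
ΔxΔp ≥ ℏ/2

With Δx ≈ L = 5.400e-15 m (the confinement size):
Δp_min = ℏ/(2Δx)
Δp_min = (1.055e-34 J·s) / (2 × 5.400e-15 m)
Δp_min = 9.765e-21 kg·m/s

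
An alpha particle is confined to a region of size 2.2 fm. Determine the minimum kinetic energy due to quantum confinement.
269.795 keV

Using the uncertainty principle:

1. Position uncertainty: Δx ≈ 2.200e-15 m
2. Minimum momentum uncertainty: Δp = ℏ/(2Δx) = 2.397e-20 kg·m/s
3. Minimum kinetic energy:
   KE = (Δp)²/(2m) = (2.397e-20)²/(2 × 6.645e-27 kg)
   KE = 4.323e-14 J = 269.795 keV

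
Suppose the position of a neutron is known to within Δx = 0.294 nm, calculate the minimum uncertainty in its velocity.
107.079 m/s

Using the Heisenberg uncertainty principle and Δp = mΔv:
ΔxΔp ≥ ℏ/2
Δx(mΔv) ≥ ℏ/2

The minimum uncertainty in velocity is:
Δv_min = ℏ/(2mΔx)
Δv_min = (1.055e-34 J·s) / (2 × 1.675e-27 kg × 2.940e-10 m)
Δv_min = 1.071e+02 m/s = 107.079 m/s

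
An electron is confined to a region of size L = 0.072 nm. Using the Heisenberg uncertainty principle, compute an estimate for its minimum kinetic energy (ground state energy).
1.837 eV

Using the uncertainty principle to estimate ground state energy:

1. The position uncertainty is approximately the confinement size:
   Δx ≈ L = 7.200e-11 m

2. From ΔxΔp ≥ ℏ/2, the minimum momentum uncertainty is:
   Δp ≈ ℏ/(2L) = 7.323e-25 kg·m/s

3. The kinetic energy is approximately:
   KE ≈ (Δp)²/(2m) = (7.323e-25)²/(2 × 9.109e-31 kg)
   KE ≈ 2.944e-19 J = 1.837 eV

This is an order-of-magnitude estimate of the ground state energy.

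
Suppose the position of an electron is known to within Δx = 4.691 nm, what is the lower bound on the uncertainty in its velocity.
12.339 km/s

Using the Heisenberg uncertainty principle and Δp = mΔv:
ΔxΔp ≥ ℏ/2
Δx(mΔv) ≥ ℏ/2

The minimum uncertainty in velocity is:
Δv_min = ℏ/(2mΔx)
Δv_min = (1.055e-34 J·s) / (2 × 9.109e-31 kg × 4.691e-09 m)
Δv_min = 1.234e+04 m/s = 12.339 km/s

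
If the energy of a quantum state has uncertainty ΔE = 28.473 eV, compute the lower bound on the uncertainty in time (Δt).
11.559 as

Using the energy-time uncertainty principle:
ΔEΔt ≥ ℏ/2

The minimum uncertainty in time is:
Δt_min = ℏ/(2ΔE)
Δt_min = (1.055e-34 J·s) / (2 × 4.562e-18 J)
Δt_min = 1.156e-17 s = 11.559 as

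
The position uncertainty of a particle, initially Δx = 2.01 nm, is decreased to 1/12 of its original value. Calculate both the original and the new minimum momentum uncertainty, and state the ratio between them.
Original Δp_min = 2.623 × 10^-26 kg·m/s; new Δp'_min = 3.148 × 10^-25 kg·m/s; ratio Δp'_min/Δp_min = 12.

From the uncertainty principle ΔxΔp ≥ ℏ/2, the minimum momentum uncertainty is Δp_min = ℏ/(2Δx).

Original (Δx = 2.01 nm = 2.010e-09 m):
Δp_min = (1.055e-34 J·s)/(2 × 2.010e-09 m) = 2.623e-26 kg·m/s

When Δx → (1/12)Δx:
Δp'_min = ℏ/(2 × (1/12)Δx) = 12 × ℏ/(2Δx) = 12 × Δp_min
Δp'_min = 12 × 2.623e-26 kg·m/s = 3.148e-25 kg·m/s

Since Δp_min ∝ 1/Δx, when Δx is decreased to 1/12 of its original value, Δp_min increases to 12 times its original value.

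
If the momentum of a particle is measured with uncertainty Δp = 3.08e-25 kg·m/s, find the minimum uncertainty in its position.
171.197 pm

Using the Heisenberg uncertainty principle:
ΔxΔp ≥ ℏ/2

The minimum uncertainty in position is:
Δx_min = ℏ/(2Δp)
Δx_min = (1.055e-34 J·s) / (2 × 3.080e-25 kg·m/s)
Δx_min = 1.712e-10 m = 171.197 pm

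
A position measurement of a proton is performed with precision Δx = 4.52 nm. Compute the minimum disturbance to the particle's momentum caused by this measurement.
1.167 × 10^-26 kg·m/s

The uncertainty principle implies that measuring position disturbs momentum:
ΔxΔp ≥ ℏ/2

When we measure position with precision Δx, we necessarily introduce a momentum uncertainty:
Δp ≥ ℏ/(2Δx)
Δp_min = (1.055e-34 J·s) / (2 × 4.520e-09 m)
Δp_min = 1.167e-26 kg·m/s

The more precisely we measure position, the greater the momentum disturbance.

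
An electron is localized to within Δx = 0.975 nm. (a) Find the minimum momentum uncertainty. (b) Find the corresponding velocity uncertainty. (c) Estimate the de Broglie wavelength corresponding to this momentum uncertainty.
(a) Δp_min = 5.408 × 10^-26 kg·m/s
(b) Δv_min = 59.368 km/s
(c) λ_dB = 12.252 nm

Step-by-step:

(a) From the uncertainty principle:
Δp_min = ℏ/(2Δx) = (1.055e-34 J·s)/(2 × 9.750e-10 m) = 5.408e-26 kg·m/s

(b) The velocity uncertainty:
Δv = Δp/m = (5.408e-26 kg·m/s)/(9.109e-31 kg) = 5.937e+04 m/s = 59.368 km/s

(c) The de Broglie wavelength for this momentum:
λ = h/p = (6.626e-34 J·s)/(5.408e-26 kg·m/s) = 1.225e-08 m = 12.252 nm

Note: The de Broglie wavelength is comparable to the localization size, as expected from wave-particle duality.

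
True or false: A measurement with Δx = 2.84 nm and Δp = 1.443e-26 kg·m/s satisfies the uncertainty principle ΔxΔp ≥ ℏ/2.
No, it violates the uncertainty principle (impossible measurement).

Calculate the product ΔxΔp:
ΔxΔp = (2.840e-09 m) × (1.443e-26 kg·m/s)
ΔxΔp = 4.098e-35 J·s

Compare to the minimum allowed value ℏ/2:
ℏ/2 = 5.273e-35 J·s

Since ΔxΔp = 4.098e-35 J·s < 5.273e-35 J·s = ℏ/2,
the measurement violates the uncertainty principle.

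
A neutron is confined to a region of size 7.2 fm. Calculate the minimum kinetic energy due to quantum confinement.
99.929 keV

Using the uncertainty principle:

1. Position uncertainty: Δx ≈ 7.200e-15 m
2. Minimum momentum uncertainty: Δp = ℏ/(2Δx) = 7.323e-21 kg·m/s
3. Minimum kinetic energy:
   KE = (Δp)²/(2m) = (7.323e-21)²/(2 × 1.675e-27 kg)
   KE = 1.601e-14 J = 99.929 keV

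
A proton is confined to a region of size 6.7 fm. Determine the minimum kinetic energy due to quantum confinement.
115.559 keV

Using the uncertainty principle:

1. Position uncertainty: Δx ≈ 6.700e-15 m
2. Minimum momentum uncertainty: Δp = ℏ/(2Δx) = 7.870e-21 kg·m/s
3. Minimum kinetic energy:
   KE = (Δp)²/(2m) = (7.870e-21)²/(2 × 1.673e-27 kg)
   KE = 1.851e-14 J = 115.559 keV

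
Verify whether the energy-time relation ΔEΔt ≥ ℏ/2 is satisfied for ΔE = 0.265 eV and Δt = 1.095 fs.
No, it violates the uncertainty relation.

Calculate the product ΔEΔt:
ΔE = 0.265 eV = 4.246e-20 J
ΔEΔt = (4.246e-20 J) × (1.095e-15 s)
ΔEΔt = 4.649e-35 J·s

Compare to the minimum allowed value ℏ/2:
ℏ/2 = 5.273e-35 J·s

Since ΔEΔt = 4.649e-35 J·s < 5.273e-35 J·s = ℏ/2,
this violates the uncertainty relation.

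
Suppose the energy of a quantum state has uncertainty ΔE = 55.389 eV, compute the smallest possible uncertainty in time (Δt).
5.942 as

Using the energy-time uncertainty principle:
ΔEΔt ≥ ℏ/2

The minimum uncertainty in time is:
Δt_min = ℏ/(2ΔE)
Δt_min = (1.055e-34 J·s) / (2 × 8.874e-18 J)
Δt_min = 5.942e-18 s = 5.942 as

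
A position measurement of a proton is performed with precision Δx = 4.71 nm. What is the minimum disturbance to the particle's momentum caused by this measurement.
1.120 × 10^-26 kg·m/s

The uncertainty principle implies that measuring position disturbs momentum:
ΔxΔp ≥ ℏ/2

When we measure position with precision Δx, we necessarily introduce a momentum uncertainty:
Δp ≥ ℏ/(2Δx)
Δp_min = (1.055e-34 J·s) / (2 × 4.710e-09 m)
Δp_min = 1.120e-26 kg·m/s

The more precisely we measure position, the greater the momentum disturbance.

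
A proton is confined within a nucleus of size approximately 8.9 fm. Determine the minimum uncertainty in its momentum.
5.925 × 10^-21 kg·m/s

Using the Heisenberg uncertainty principle:
ΔxΔp ≥ ℏ/2

With Δx ≈ L = 8.900e-15 m (the confinement size):
Δp_min = ℏ/(2Δx)
Δp_min = (1.055e-34 J·s) / (2 × 8.900e-15 m)
Δp_min = 5.925e-21 kg·m/s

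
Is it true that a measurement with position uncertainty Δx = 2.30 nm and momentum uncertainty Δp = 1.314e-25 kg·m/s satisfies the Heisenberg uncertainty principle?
Yes, it satisfies the uncertainty principle.

Calculate the product ΔxΔp:
ΔxΔp = (2.300e-09 m) × (1.314e-25 kg·m/s)
ΔxΔp = 3.022e-34 J·s

Compare to the minimum allowed value ℏ/2:
ℏ/2 = 5.273e-35 J·s

Since ΔxΔp = 3.022e-34 J·s ≥ 5.273e-35 J·s = ℏ/2,
the measurement satisfies the uncertainty principle.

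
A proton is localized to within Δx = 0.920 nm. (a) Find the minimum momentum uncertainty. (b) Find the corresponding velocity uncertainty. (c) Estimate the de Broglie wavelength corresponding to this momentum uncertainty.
(a) Δp_min = 5.731 × 10^-26 kg·m/s
(b) Δv_min = 34.266 m/s
(c) λ_dB = 11.561 nm

Step-by-step:

(a) From the uncertainty principle:
Δp_min = ℏ/(2Δx) = (1.055e-34 J·s)/(2 × 9.200e-10 m) = 5.731e-26 kg·m/s

(b) The velocity uncertainty:
Δv = Δp/m = (5.731e-26 kg·m/s)/(1.673e-27 kg) = 3.427e+01 m/s = 34.266 m/s

(c) The de Broglie wavelength for this momentum:
λ = h/p = (6.626e-34 J·s)/(5.731e-26 kg·m/s) = 1.156e-08 m = 11.561 nm

Note: The de Broglie wavelength is comparable to the localization size, as expected from wave-particle duality.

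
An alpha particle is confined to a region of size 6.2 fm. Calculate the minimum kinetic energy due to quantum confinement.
33.970 keV

Using the uncertainty principle:

1. Position uncertainty: Δx ≈ 6.200e-15 m
2. Minimum momentum uncertainty: Δp = ℏ/(2Δx) = 8.505e-21 kg·m/s
3. Minimum kinetic energy:
   KE = (Δp)²/(2m) = (8.505e-21)²/(2 × 6.645e-27 kg)
   KE = 5.443e-15 J = 33.970 keV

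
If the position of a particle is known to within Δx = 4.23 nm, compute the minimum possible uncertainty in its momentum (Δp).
1.247 × 10^-26 kg·m/s

Using the Heisenberg uncertainty principle:
ΔxΔp ≥ ℏ/2

The minimum uncertainty in momentum is:
Δp_min = ℏ/(2Δx)
Δp_min = (1.055e-34 J·s) / (2 × 4.230e-09 m)
Δp_min = 1.247e-26 kg·m/s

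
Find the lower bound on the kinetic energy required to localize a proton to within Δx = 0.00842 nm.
73.169 meV

Localizing a particle requires giving it sufficient momentum uncertainty:

1. From uncertainty principle: Δp ≥ ℏ/(2Δx)
   Δp_min = (1.055e-34 J·s) / (2 × 8.420e-12 m)
   Δp_min = 6.262e-24 kg·m/s

2. This momentum uncertainty corresponds to kinetic energy:
   KE ≈ (Δp)²/(2m) = (6.262e-24)²/(2 × 1.673e-27 kg)
   KE = 1.172e-20 J = 73.169 meV

Tighter localization requires more energy.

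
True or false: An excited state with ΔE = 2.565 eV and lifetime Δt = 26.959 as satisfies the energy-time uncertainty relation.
No, it violates the uncertainty relation.

Calculate the product ΔEΔt:
ΔE = 2.565 eV = 4.110e-19 J
ΔEΔt = (4.110e-19 J) × (2.696e-17 s)
ΔEΔt = 1.108e-35 J·s

Compare to the minimum allowed value ℏ/2:
ℏ/2 = 5.273e-35 J·s

Since ΔEΔt = 1.108e-35 J·s < 5.273e-35 J·s = ℏ/2,
this violates the uncertainty relation.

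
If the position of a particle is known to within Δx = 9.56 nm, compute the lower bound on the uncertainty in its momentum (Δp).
5.516 × 10^-27 kg·m/s

Using the Heisenberg uncertainty principle:
ΔxΔp ≥ ℏ/2

The minimum uncertainty in momentum is:
Δp_min = ℏ/(2Δx)
Δp_min = (1.055e-34 J·s) / (2 × 9.560e-09 m)
Δp_min = 5.516e-27 kg·m/s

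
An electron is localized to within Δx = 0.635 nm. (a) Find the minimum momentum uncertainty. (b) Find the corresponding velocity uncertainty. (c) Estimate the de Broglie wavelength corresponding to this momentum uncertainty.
(a) Δp_min = 8.304 × 10^-26 kg·m/s
(b) Δv_min = 91.156 km/s
(c) λ_dB = 7.980 nm

Step-by-step:

(a) From the uncertainty principle:
Δp_min = ℏ/(2Δx) = (1.055e-34 J·s)/(2 × 6.350e-10 m) = 8.304e-26 kg·m/s

(b) The velocity uncertainty:
Δv = Δp/m = (8.304e-26 kg·m/s)/(9.109e-31 kg) = 9.116e+04 m/s = 91.156 km/s

(c) The de Broglie wavelength for this momentum:
λ = h/p = (6.626e-34 J·s)/(8.304e-26 kg·m/s) = 7.980e-09 m = 7.980 nm

Note: The de Broglie wavelength is comparable to the localization size, as expected from wave-particle duality.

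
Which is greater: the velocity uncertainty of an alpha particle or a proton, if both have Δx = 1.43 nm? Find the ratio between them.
The proton has the larger minimum velocity uncertainty, by a ratio of 4.0.

For both particles, Δp_min = ℏ/(2Δx) = 3.687e-26 kg·m/s (same for both).

The velocity uncertainty is Δv = Δp/m:
- alpha particle: Δv = 3.687e-26 / 6.645e-27 = 5.549e+00 m/s = 5.549 m/s
- proton: Δv = 3.687e-26 / 1.673e-27 = 2.205e+01 m/s = 22.045 m/s

Ratio: 2.205e+01 / 5.549e+00 = 4.0

The lighter particle has larger velocity uncertainty because Δv ∝ 1/m.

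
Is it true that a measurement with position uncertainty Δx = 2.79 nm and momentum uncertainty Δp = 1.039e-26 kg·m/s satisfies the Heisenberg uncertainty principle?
No, it violates the uncertainty principle (impossible measurement).

Calculate the product ΔxΔp:
ΔxΔp = (2.790e-09 m) × (1.039e-26 kg·m/s)
ΔxΔp = 2.899e-35 J·s

Compare to the minimum allowed value ℏ/2:
ℏ/2 = 5.273e-35 J·s

Since ΔxΔp = 2.899e-35 J·s < 5.273e-35 J·s = ℏ/2,
the measurement violates the uncertainty principle.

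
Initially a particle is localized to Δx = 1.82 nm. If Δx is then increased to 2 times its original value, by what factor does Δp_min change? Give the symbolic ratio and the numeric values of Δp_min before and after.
Original Δp_min = 2.897 × 10^-26 kg·m/s; new Δp'_min = 1.449 × 10^-26 kg·m/s; ratio Δp'_min/Δp_min = 1/2.

From the uncertainty principle ΔxΔp ≥ ℏ/2, the minimum momentum uncertainty is Δp_min = ℏ/(2Δx).

Original (Δx = 1.82 nm = 1.820e-09 m):
Δp_min = (1.055e-34 J·s)/(2 × 1.820e-09 m) = 2.897e-26 kg·m/s

When Δx → 2Δx:
Δp'_min = ℏ/(2 × 2Δx) = (1/2) × ℏ/(2Δx) = (1/2) × Δp_min
Δp'_min = 1/2 × 2.897e-26 kg·m/s = 1.449e-26 kg·m/s

Since Δp_min ∝ 1/Δx, when Δx is increased to 2 times its original value, Δp_min decreases to 1/2 of its original value.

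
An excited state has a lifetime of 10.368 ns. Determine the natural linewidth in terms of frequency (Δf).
7.675 MHz

Using the energy-time uncertainty principle and E = hf:
ΔEΔt ≥ ℏ/2
hΔf·Δt ≥ ℏ/2

The minimum frequency uncertainty is:
Δf = ℏ/(2hτ) = 1/(4πτ)
Δf = 1/(4π × 1.037e-08 s)
Δf = 7.675e+06 Hz = 7.675 MHz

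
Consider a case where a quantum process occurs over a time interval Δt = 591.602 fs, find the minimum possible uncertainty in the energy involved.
556.296 μeV

Using the energy-time uncertainty principle:
ΔEΔt ≥ ℏ/2

The minimum uncertainty in energy is:
ΔE_min = ℏ/(2Δt)
ΔE_min = (1.055e-34 J·s) / (2 × 5.916e-13 s)
ΔE_min = 8.913e-23 J = 556.296 μeV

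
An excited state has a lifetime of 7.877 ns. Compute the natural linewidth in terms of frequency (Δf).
10.103 MHz

Using the energy-time uncertainty principle and E = hf:
ΔEΔt ≥ ℏ/2
hΔf·Δt ≥ ℏ/2

The minimum frequency uncertainty is:
Δf = ℏ/(2hτ) = 1/(4πτ)
Δf = 1/(4π × 7.877e-09 s)
Δf = 1.010e+07 Hz = 10.103 MHz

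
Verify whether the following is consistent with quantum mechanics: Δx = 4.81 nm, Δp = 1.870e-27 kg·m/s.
No, it violates the uncertainty principle (impossible measurement).

Calculate the product ΔxΔp:
ΔxΔp = (4.810e-09 m) × (1.870e-27 kg·m/s)
ΔxΔp = 8.995e-36 J·s

Compare to the minimum allowed value ℏ/2:
ℏ/2 = 5.273e-35 J·s

Since ΔxΔp = 8.995e-36 J·s < 5.273e-35 J·s = ℏ/2,
the measurement violates the uncertainty principle.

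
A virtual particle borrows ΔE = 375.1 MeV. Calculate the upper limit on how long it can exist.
8.774 × 10^-25 s

Using the energy-time uncertainty principle:
ΔEΔt ≥ ℏ/2

For a virtual particle borrowing energy ΔE, the maximum lifetime is:
Δt_max = ℏ/(2ΔE)

Converting energy:
ΔE = 375.1 MeV = 6.010e-11 J

Δt_max = (1.055e-34 J·s) / (2 × 6.010e-11 J)
Δt_max = 8.774e-25 s = 8.774 × 10^-25 s

Virtual particles with higher borrowed energy exist for shorter times.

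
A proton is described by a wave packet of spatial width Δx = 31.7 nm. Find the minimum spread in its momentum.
1.663 × 10^-27 kg·m/s

For a wave packet, the spatial width Δx and momentum spread Δp are related by the uncertainty principle:
ΔxΔp ≥ ℏ/2

The minimum momentum spread is:
Δp_min = ℏ/(2Δx)
Δp_min = (1.055e-34 J·s) / (2 × 3.170e-08 m)
Δp_min = 1.663e-27 kg·m/s

A wave packet cannot have both a well-defined position and well-defined momentum.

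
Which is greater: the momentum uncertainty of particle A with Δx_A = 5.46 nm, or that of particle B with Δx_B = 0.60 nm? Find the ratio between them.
Particle B has the larger minimum momentum uncertainty, by a factor of 9.10.

For each particle, the minimum momentum uncertainty is Δp_min = ℏ/(2Δx):

Particle A: Δp_A = ℏ/(2×5.460e-09 m) = 9.657e-27 kg·m/s
Particle B: Δp_B = ℏ/(2×6.000e-10 m) = 8.788e-26 kg·m/s

Ratio: Δp_B/Δp_A = 9.10

Since Δp_min ∝ 1/Δx, the particle with smaller position uncertainty (B) has larger momentum uncertainty.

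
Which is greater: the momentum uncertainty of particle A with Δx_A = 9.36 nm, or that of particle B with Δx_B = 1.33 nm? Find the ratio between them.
Particle B has the larger minimum momentum uncertainty, by a factor of 7.04.

For each particle, the minimum momentum uncertainty is Δp_min = ℏ/(2Δx):

Particle A: Δp_A = ℏ/(2×9.360e-09 m) = 5.633e-27 kg·m/s
Particle B: Δp_B = ℏ/(2×1.330e-09 m) = 3.965e-26 kg·m/s

Ratio: Δp_B/Δp_A = 7.04

Since Δp_min ∝ 1/Δx, the particle with smaller position uncertainty (B) has larger momentum uncertainty.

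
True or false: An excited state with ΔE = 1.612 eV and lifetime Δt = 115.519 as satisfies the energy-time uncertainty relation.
No, it violates the uncertainty relation.

Calculate the product ΔEΔt:
ΔE = 1.612 eV = 2.583e-19 J
ΔEΔt = (2.583e-19 J) × (1.155e-16 s)
ΔEΔt = 2.984e-35 J·s

Compare to the minimum allowed value ℏ/2:
ℏ/2 = 5.273e-35 J·s

Since ΔEΔt = 2.984e-35 J·s < 5.273e-35 J·s = ℏ/2,
this violates the uncertainty relation.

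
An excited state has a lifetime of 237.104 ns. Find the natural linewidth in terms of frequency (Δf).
335.623 kHz

Using the energy-time uncertainty principle and E = hf:
ΔEΔt ≥ ℏ/2
hΔf·Δt ≥ ℏ/2

The minimum frequency uncertainty is:
Δf = ℏ/(2hτ) = 1/(4πτ)
Δf = 1/(4π × 2.371e-07 s)
Δf = 3.356e+05 Hz = 335.623 kHz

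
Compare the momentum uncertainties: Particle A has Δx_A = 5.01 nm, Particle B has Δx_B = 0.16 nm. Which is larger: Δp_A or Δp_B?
Particle B has the larger minimum momentum uncertainty, by a factor of 31.31.

For each particle, the minimum momentum uncertainty is Δp_min = ℏ/(2Δx):

Particle A: Δp_A = ℏ/(2×5.010e-09 m) = 1.052e-26 kg·m/s
Particle B: Δp_B = ℏ/(2×1.600e-10 m) = 3.296e-25 kg·m/s

Ratio: Δp_B/Δp_A = 31.31

Since Δp_min ∝ 1/Δx, the particle with smaller position uncertainty (B) has larger momentum uncertainty.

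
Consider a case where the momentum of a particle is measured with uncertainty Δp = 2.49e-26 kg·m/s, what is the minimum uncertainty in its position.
2.118 nm

Using the Heisenberg uncertainty principle:
ΔxΔp ≥ ℏ/2

The minimum uncertainty in position is:
Δx_min = ℏ/(2Δp)
Δx_min = (1.055e-34 J·s) / (2 × 2.490e-26 kg·m/s)
Δx_min = 2.118e-09 m = 2.118 nm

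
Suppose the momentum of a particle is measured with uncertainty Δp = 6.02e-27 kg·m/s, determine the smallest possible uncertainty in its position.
8.759 nm

Using the Heisenberg uncertainty principle:
ΔxΔp ≥ ℏ/2

The minimum uncertainty in position is:
Δx_min = ℏ/(2Δp)
Δx_min = (1.055e-34 J·s) / (2 × 6.020e-27 kg·m/s)
Δx_min = 8.759e-09 m = 8.759 nm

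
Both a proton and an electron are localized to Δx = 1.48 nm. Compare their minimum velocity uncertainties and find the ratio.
The electron has the larger minimum velocity uncertainty, by a ratio of 1836.2.

For both particles, Δp_min = ℏ/(2Δx) = 3.563e-26 kg·m/s (same for both).

The velocity uncertainty is Δv = Δp/m:
- proton: Δv = 3.563e-26 / 1.673e-27 = 2.130e+01 m/s = 21.300 m/s
- electron: Δv = 3.563e-26 / 9.109e-31 = 3.911e+04 m/s = 39.111 km/s

Ratio: 3.911e+04 / 2.130e+01 = 1836.2

The lighter particle has larger velocity uncertainty because Δv ∝ 1/m.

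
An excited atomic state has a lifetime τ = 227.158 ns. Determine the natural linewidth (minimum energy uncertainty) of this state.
1.449 neV

Using the energy-time uncertainty principle:
ΔEΔt ≥ ℏ/2

The lifetime τ represents the time uncertainty Δt.
The natural linewidth (minimum energy uncertainty) is:

ΔE = ℏ/(2τ)
ΔE = (1.055e-34 J·s) / (2 × 2.272e-07 s)
ΔE = 2.321e-28 J = 1.449 neV

This natural linewidth limits the precision of spectroscopic measurements.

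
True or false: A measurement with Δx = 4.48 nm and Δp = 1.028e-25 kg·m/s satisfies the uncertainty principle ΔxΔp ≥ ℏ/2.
Yes, it satisfies the uncertainty principle.

Calculate the product ΔxΔp:
ΔxΔp = (4.480e-09 m) × (1.028e-25 kg·m/s)
ΔxΔp = 4.605e-34 J·s

Compare to the minimum allowed value ℏ/2:
ℏ/2 = 5.273e-35 J·s

Since ΔxΔp = 4.605e-34 J·s ≥ 5.273e-35 J·s = ℏ/2,
the measurement satisfies the uncertainty principle.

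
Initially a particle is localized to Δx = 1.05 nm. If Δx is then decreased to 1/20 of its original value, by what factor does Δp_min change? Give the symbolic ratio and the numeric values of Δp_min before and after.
Original Δp_min = 5.022 × 10^-26 kg·m/s; new Δp'_min = 1.004 × 10^-24 kg·m/s; ratio Δp'_min/Δp_min = 20.

From the uncertainty principle ΔxΔp ≥ ℏ/2, the minimum momentum uncertainty is Δp_min = ℏ/(2Δx).

Original (Δx = 1.05 nm = 1.050e-09 m):
Δp_min = (1.055e-34 J·s)/(2 × 1.050e-09 m) = 5.022e-26 kg·m/s

When Δx → (1/20)Δx:
Δp'_min = ℏ/(2 × (1/20)Δx) = 20 × ℏ/(2Δx) = 20 × Δp_min
Δp'_min = 20 × 5.022e-26 kg·m/s = 1.004e-24 kg·m/s

Since Δp_min ∝ 1/Δx, when Δx is decreased to 1/20 of its original value, Δp_min increases to 20 times its original value.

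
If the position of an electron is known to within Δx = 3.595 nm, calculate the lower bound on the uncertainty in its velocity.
16.101 km/s

Using the Heisenberg uncertainty principle and Δp = mΔv:
ΔxΔp ≥ ℏ/2
Δx(mΔv) ≥ ℏ/2

The minimum uncertainty in velocity is:
Δv_min = ℏ/(2mΔx)
Δv_min = (1.055e-34 J·s) / (2 × 9.109e-31 kg × 3.595e-09 m)
Δv_min = 1.610e+04 m/s = 16.101 km/s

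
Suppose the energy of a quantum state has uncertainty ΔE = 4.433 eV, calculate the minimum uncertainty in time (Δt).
74.240 as

Using the energy-time uncertainty principle:
ΔEΔt ≥ ℏ/2

The minimum uncertainty in time is:
Δt_min = ℏ/(2ΔE)
Δt_min = (1.055e-34 J·s) / (2 × 7.102e-19 J)
Δt_min = 7.424e-17 s = 74.240 as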